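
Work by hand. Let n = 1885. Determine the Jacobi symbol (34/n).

Pull out 2: since 1885 ≡ 5 (mod 8), (2/1885) = -1.
Reciprocity: 17 ≡ 1 and 1885 ≡ 1 (mod 4), so (17/1885) = +(1885/17).
Reduce top mod 17: now compute (15/17).
Reciprocity: 15 ≡ 3 and 17 ≡ 1 (mod 4), so (15/17) = +(17/15).
Reduce top mod 15: now compute (2/15).
Pull out 2: since 15 ≡ 7 (mod 8), (2/15) = +1.
Reached (1/15) = 1. Collecting the sign flips along the way, the symbol is -1.

-1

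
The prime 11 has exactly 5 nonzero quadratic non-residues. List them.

2, 6, 7, 8, 10

Square k = 1,…,5 (k and 11−k give the same square):
1²=1, 2²=4, 3²=9, 4²≡5, 5²≡3 (mod 11).
The residues are {1, 3, 4, 5, 9}; the non-residues are the remaining 5 nonzero classes.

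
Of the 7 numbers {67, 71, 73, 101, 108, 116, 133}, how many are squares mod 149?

4

(67/149) = +1 → QR.
(71/149) = -1 → non-residue.
(73/149) = +1 → QR.
(101/149) = -1 → non-residue.
(108/149) = -1 → non-residue.
(116/149) = +1 → QR.
(133/149) = +1 → QR.
Total quadratic residues among the 7: 4.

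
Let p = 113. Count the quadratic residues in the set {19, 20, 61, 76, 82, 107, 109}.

(19/113) = -1 → non-residue.
(20/113) = -1 → non-residue.
(61/113) = +1 → QR.
(76/113) = -1 → non-residue.
(82/113) = +1 → QR.
(107/113) = -1 → non-residue.
(109/113) = +1 → QR.
Total quadratic residues among the 7: 3.

3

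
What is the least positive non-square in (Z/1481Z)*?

(2/1481) = +1, so 2 is a residue.
(3/1481) = −1, so 3 is the smallest positive non-residue mod 1481.

3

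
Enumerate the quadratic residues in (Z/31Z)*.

Square k = 1,…,15 (k and 31−k give the same square):
1²=1, 2²=4, 3²=9, 4²=16, 5²=25, 6²≡5, 7²≡18, 8²≡2, 9²≡19, 10²≡7, 11²≡28, 12²≡20, 13²≡14, 14²≡10, 15²≡8 (mod 31).
So the quadratic residues mod 31 are {1, 2, 4, 5, 7, 8, 9, 10, 14, 16, 18, 19, 20, 25, 28}.

1,2,4,5,7,8,9,10,14,16,18,19,20,25,28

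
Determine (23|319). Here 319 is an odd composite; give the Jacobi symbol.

1

Reciprocity: 23 ≡ 3 and 319 ≡ 3 (mod 4), so (23/319) = −(319/23).
Reduce top mod 23: now compute (20/23).
Pull out 2^2: since 23 ≡ 7 (mod 8), (2/23) = +1, so (2/23)^2 = +1.
Reciprocity: 5 ≡ 1 and 23 ≡ 3 (mod 4), so (5/23) = +(23/5).
Reduce top mod 5: now compute (3/5).
Reciprocity: 3 ≡ 3 and 5 ≡ 1 (mod 4), so (3/5) = +(5/3).
Reduce top mod 3: now compute (2/3).
Pull out 2: since 3 ≡ 3 (mod 8), (2/3) = -1.
Reached (1/3) = 1. Collecting the sign flips along the way, the symbol is +1.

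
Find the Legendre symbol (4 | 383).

1

Euler's criterion: (4/383) ≡ 4^191 (mod 383).
4^2 ≡ 16 (mod 383)
4^4 ≡ 256 (mod 383)
4^8 ≡ 43 (mod 383)
4^16 ≡ 317 (mod 383)
4^32 ≡ 143 (mod 383)
4^64 ≡ 150 (mod 383)
4^128 ≡ 286 (mod 383)
4^191 = 4^(128+32+16+8+4+2+1) ≡ 1 (mod 383).
Result is 1, so (4/383) = 1.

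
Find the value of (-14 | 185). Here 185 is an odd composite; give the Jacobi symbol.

First reduce: -14 ≡ 171 (mod 185).
Reciprocity: 171 ≡ 3 and 185 ≡ 1 (mod 4), so (171/185) = +(185/171).
Reduce top mod 171: now compute (14/171).
Pull out 2: since 171 ≡ 3 (mod 8), (2/171) = -1.
Reciprocity: 7 ≡ 3 and 171 ≡ 3 (mod 4), so (7/171) = −(171/7).
Reduce top mod 7: now compute (3/7).
Reciprocity: 3 ≡ 3 and 7 ≡ 3 (mod 4), so (3/7) = −(7/3).
Reduce top mod 3: now compute (1/3).
Reached (1/3) = 1. Collecting the sign flips along the way, the symbol is -1.

-1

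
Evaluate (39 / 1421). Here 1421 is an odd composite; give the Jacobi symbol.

Reciprocity: 39 ≡ 3 and 1421 ≡ 1 (mod 4), so (39/1421) = +(1421/39).
Reduce top mod 39: now compute (17/39).
Reciprocity: 17 ≡ 1 and 39 ≡ 3 (mod 4), so (17/39) = +(39/17).
Reduce top mod 17: now compute (5/17).
Reciprocity: 5 ≡ 1 and 17 ≡ 1 (mod 4), so (5/17) = +(17/5).
Reduce top mod 5: now compute (2/5).
Pull out 2: since 5 ≡ 5 (mod 8), (2/5) = -1.
Reached (1/5) = 1. Collecting the sign flips along the way, the symbol is -1.

-1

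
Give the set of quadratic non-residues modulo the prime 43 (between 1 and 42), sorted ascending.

2 3 5 7 8 12 18 19 20 22 26 27 28 29 30 32 33 34 37 39 42

Square k = 1,…,21 (k and 43−k give the same square):
1²=1, 2²=4, 3²=9, 4²=16, 5²=25, 6²=36, 7²≡6, 8²≡21, 9²≡38, 10²≡14, 11²≡35, 12²≡15, 13²≡40, 14²≡24, 15²≡10, 16²≡41, 17²≡31, 18²≡23, 19²≡17, 20²≡13, 21²≡11 (mod 43).
The residues are {1, 4, 6, 9, 10, 11, 13, 14, 15, 16, 17, 21, 23, 24, 25, 31, 35, 36, 38, 40, 41}; the non-residues are the remaining 21 nonzero classes.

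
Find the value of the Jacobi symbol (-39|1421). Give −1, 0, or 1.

-1

First reduce: -39 ≡ 1382 (mod 1421).
Pull out 2: since 1421 ≡ 5 (mod 8), (2/1421) = -1.
Reciprocity: 691 ≡ 3 and 1421 ≡ 1 (mod 4), so (691/1421) = +(1421/691).
Reduce top mod 691: now compute (39/691).
Reciprocity: 39 ≡ 3 and 691 ≡ 3 (mod 4), so (39/691) = −(691/39).
Reduce top mod 39: now compute (28/39).
Pull out 2^2: since 39 ≡ 7 (mod 8), (2/39) = +1, so (2/39)^2 = +1.
Reciprocity: 7 ≡ 3 and 39 ≡ 3 (mod 4), so (7/39) = −(39/7).
Reduce top mod 7: now compute (4/7).
Pull out 2^2: since 7 ≡ 7 (mod 8), (2/7) = +1, so (2/7)^2 = +1.
Reached (1/7) = 1. Collecting the sign flips along the way, the symbol is -1.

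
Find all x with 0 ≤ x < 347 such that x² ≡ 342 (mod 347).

Since 347 ≡ 3 (mod 4), a square root of 342 is 342^((347+1)/4) = 342^87 mod 347.
Repeated squaring: 342^2≡25, 342^4≡278, 342^8≡250, 342^16≡40, 342^32≡212, 342^64≡181 (mod 347).
342^87 = 342^(64+16+4+2+1) ≡ 268 (mod 347).
Check: 268² = 71824 ≡ 342 (mod 347). The two roots are 79 and 268.

79, 268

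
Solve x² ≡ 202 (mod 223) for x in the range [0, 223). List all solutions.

47, 176

Since 223 ≡ 3 (mod 4), a square root of 202 is 202^((223+1)/4) = 202^56 mod 223.
Repeated squaring: 202^2≡218, 202^4≡25, 202^8≡179, 202^16≡152, 202^32≡135 (mod 223).
202^56 = 202^(32+16+8) ≡ 47 (mod 223).
Check: 47² = 2209 ≡ 202 (mod 223). The two roots are 47 and 176.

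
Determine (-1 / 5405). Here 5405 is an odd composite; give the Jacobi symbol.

1

First reduce: -1 ≡ 5404 (mod 5405).
Pull out 2^2: since 5405 ≡ 5 (mod 8), (2/5405) = -1, so (2/5405)^2 = +1.
Reciprocity: 1351 ≡ 3 and 5405 ≡ 1 (mod 4), so (1351/5405) = +(5405/1351).
Reduce top mod 1351: now compute (1/1351).
Reached (1/1351) = 1. Collecting the sign flips along the way, the symbol is +1.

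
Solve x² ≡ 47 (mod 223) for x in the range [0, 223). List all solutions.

Since 223 ≡ 3 (mod 4), a square root of 47 is 47^((223+1)/4) = 47^56 mod 223.
Repeated squaring: 47^2≡202, 47^4≡218, 47^8≡25, 47^16≡179, 47^32≡152 (mod 223).
47^56 = 47^(32+16+8) ≡ 50 (mod 223).
Check: 50² = 2500 ≡ 47 (mod 223). The two roots are 50 and 173.

50, 173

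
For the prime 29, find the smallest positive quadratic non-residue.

2

(2/29) = −1, so 2 is the smallest positive non-residue mod 29.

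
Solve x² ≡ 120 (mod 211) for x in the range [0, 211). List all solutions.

72, 139

Since 211 ≡ 3 (mod 4), a square root of 120 is 120^((211+1)/4) = 120^53 mod 211.
Repeated squaring: 120^2≡52, 120^4≡172, 120^8≡44, 120^16≡37, 120^32≡103 (mod 211).
120^53 = 120^(32+16+4+1) ≡ 139 (mod 211).
Check: 139² = 19321 ≡ 120 (mod 211). The two roots are 72 and 139.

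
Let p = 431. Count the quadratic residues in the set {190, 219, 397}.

(190/431) = +1 → QR.
(219/431) = -1 → non-residue.
(397/431) = +1 → QR.
Total quadratic residues among the 3: 2.

2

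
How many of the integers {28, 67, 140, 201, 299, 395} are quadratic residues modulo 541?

(28/541) = +1 → QR.
(67/541) = -1 → non-residue.
(140/541) = +1 → QR.
(201/541) = -1 → non-residue.
(299/541) = -1 → non-residue.
(395/541) = +1 → QR.
Total quadratic residues among the 6: 3.

3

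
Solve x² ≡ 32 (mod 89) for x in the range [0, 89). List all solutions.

11, 78

89 ≡ 1 (mod 4), so we find a root by search.
Trying successive values, 11² = 121 ≡ 32 (mod 89). The other root is 89 − 11 = 78.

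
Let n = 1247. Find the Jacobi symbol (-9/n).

-1

First reduce: -9 ≡ 1238 (mod 1247).
Pull out 2: since 1247 ≡ 7 (mod 8), (2/1247) = +1.
Reciprocity: 619 ≡ 3 and 1247 ≡ 3 (mod 4), so (619/1247) = −(1247/619).
Reduce top mod 619: now compute (9/619).
Reciprocity: 9 ≡ 1 and 619 ≡ 3 (mod 4), so (9/619) = +(619/9).
Reduce top mod 9: now compute (7/9).
Reciprocity: 7 ≡ 3 and 9 ≡ 1 (mod 4), so (7/9) = +(9/7).
Reduce top mod 7: now compute (2/7).
Pull out 2: since 7 ≡ 7 (mod 8), (2/7) = +1.
Reached (1/7) = 1. Collecting the sign flips along the way, the symbol is -1.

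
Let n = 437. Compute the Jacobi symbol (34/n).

Pull out 2: since 437 ≡ 5 (mod 8), (2/437) = -1.
Reciprocity: 17 ≡ 1 and 437 ≡ 1 (mod 4), so (17/437) = +(437/17).
Reduce top mod 17: now compute (12/17).
Pull out 2^2: since 17 ≡ 1 (mod 8), (2/17) = +1, so (2/17)^2 = +1.
Reciprocity: 3 ≡ 3 and 17 ≡ 1 (mod 4), so (3/17) = +(17/3).
Reduce top mod 3: now compute (2/3).
Pull out 2: since 3 ≡ 3 (mod 8), (2/3) = -1.
Reached (1/3) = 1. Collecting the sign flips along the way, the symbol is +1.

1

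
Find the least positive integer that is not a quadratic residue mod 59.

(2/59) = −1, so 2 is the smallest positive non-residue mod 59.

2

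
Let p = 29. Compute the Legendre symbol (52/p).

1

Euler's criterion: (52/29) ≡ 23^14 (mod 29).
23^2 ≡ 7 (mod 29)
23^4 ≡ 20 (mod 29)
23^8 ≡ 23 (mod 29)
23^14 = 23^(8+4+2) ≡ 1 (mod 29).
Result is 1, so (52/29) = 1.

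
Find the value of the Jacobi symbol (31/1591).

Reciprocity: 31 ≡ 3 and 1591 ≡ 3 (mod 4), so (31/1591) = −(1591/31).
Reduce top mod 31: now compute (10/31).
Pull out 2: since 31 ≡ 7 (mod 8), (2/31) = +1.
Reciprocity: 5 ≡ 1 and 31 ≡ 3 (mod 4), so (5/31) = +(31/5).
Reduce top mod 5: now compute (1/5).
Reached (1/5) = 1. Collecting the sign flips along the way, the symbol is -1.

-1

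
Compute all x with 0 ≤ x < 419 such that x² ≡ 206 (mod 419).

25, 394

Since 419 ≡ 3 (mod 4), a square root of 206 is 206^((419+1)/4) = 206^105 mod 419.
Repeated squaring: 206^2≡117, 206^4≡281, 206^8≡189, 206^16≡106, 206^32≡342, 206^64≡63 (mod 419).
206^105 = 206^(64+32+8+1) ≡ 25 (mod 419).
Check: 25² = 625 ≡ 206 (mod 419). The two roots are 25 and 394.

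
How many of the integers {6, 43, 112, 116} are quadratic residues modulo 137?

(6/137) = -1 → non-residue.
(43/137) = -1 → non-residue.
(112/137) = +1 → QR.
(116/137) = -1 → non-residue.
Total quadratic residues among the 4: 1.

1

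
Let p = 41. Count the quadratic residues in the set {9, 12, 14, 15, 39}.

2

(9/41) = +1 → QR.
(12/41) = -1 → non-residue.
(14/41) = -1 → non-residue.
(15/41) = -1 → non-residue.
(39/41) = +1 → QR.
Total quadratic residues among the 5: 2.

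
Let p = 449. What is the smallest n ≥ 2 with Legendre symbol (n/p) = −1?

(2/449) = +1, so 2 is a residue.
(3/449) = −1, so 3 is the smallest positive non-residue mod 449.

3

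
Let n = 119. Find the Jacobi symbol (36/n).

1

Pull out 2^2: since 119 ≡ 7 (mod 8), (2/119) = +1, so (2/119)^2 = +1.
Reciprocity: 9 ≡ 1 and 119 ≡ 3 (mod 4), so (9/119) = +(119/9).
Reduce top mod 9: now compute (2/9).
Pull out 2: since 9 ≡ 1 (mod 8), (2/9) = +1.
Reached (1/9) = 1. Collecting the sign flips along the way, the symbol is +1.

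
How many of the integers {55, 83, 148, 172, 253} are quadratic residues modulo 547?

(55/547) = -1 → non-residue.
(83/547) = -1 → non-residue.
(148/547) = -1 → non-residue.
(172/547) = -1 → non-residue.
(253/547) = -1 → non-residue.
Total quadratic residues among the 5: 0.

0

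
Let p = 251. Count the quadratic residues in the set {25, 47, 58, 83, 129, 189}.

4

(25/251) = +1 → QR.
(47/251) = -1 → non-residue.
(58/251) = +1 → QR.
(83/251) = +1 → QR.
(129/251) = -1 → non-residue.
(189/251) = +1 → QR.
Total quadratic residues among the 6: 4.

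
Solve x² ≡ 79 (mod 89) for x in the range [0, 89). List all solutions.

89 ≡ 1 (mod 4), so we find a root by search.
Trying successive values, 41² = 1681 ≡ 79 (mod 89). The other root is 89 − 41 = 48.

41, 48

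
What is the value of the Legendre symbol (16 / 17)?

Euler's criterion: (16/17) ≡ 16^8 (mod 17).
16^2 ≡ 1 (mod 17)
16^4 ≡ 1 (mod 17)
16^8 ≡ 1 (mod 17)
16^8 = 16^(8) ≡ 1 (mod 17).
Result is 1, so (16/17) = 1.

1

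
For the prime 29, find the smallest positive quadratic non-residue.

2

(2/29) = −1, so 2 is the smallest positive non-residue mod 29.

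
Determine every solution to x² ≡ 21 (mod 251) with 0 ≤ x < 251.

71, 180

Since 251 ≡ 3 (mod 4), a square root of 21 is 21^((251+1)/4) = 21^63 mod 251.
Repeated squaring: 21^2≡190, 21^4≡207, 21^8≡179, 21^16≡164, 21^32≡39 (mod 251).
21^63 = 21^(32+16+8+4+2+1) ≡ 180 (mod 251).
Check: 180² = 32400 ≡ 21 (mod 251). The two roots are 71 and 180.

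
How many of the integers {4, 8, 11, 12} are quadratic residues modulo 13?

2

(4/13) = +1 → QR.
(8/13) = -1 → non-residue.
(11/13) = -1 → non-residue.
(12/13) = +1 → QR.
Total quadratic residues among the 4: 2.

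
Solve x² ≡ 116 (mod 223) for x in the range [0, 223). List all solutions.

89, 134

Since 223 ≡ 3 (mod 4), a square root of 116 is 116^((223+1)/4) = 116^56 mod 223.
Repeated squaring: 116^2≡76, 116^4≡201, 116^8≡38, 116^16≡106, 116^32≡86 (mod 223).
116^56 = 116^(32+16+8) ≡ 89 (mod 223).
Check: 89² = 7921 ≡ 116 (mod 223). The two roots are 89 and 134.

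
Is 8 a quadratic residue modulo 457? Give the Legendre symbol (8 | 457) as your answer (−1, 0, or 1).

1

Euler's criterion: (8/457) ≡ 8^228 (mod 457).
8^2 ≡ 64 (mod 457)
8^4 ≡ 440 (mod 457)
8^8 ≡ 289 (mod 457)
8^16 ≡ 347 (mod 457)
8^32 ≡ 218 (mod 457)
8^64 ≡ 453 (mod 457)
8^128 ≡ 16 (mod 457)
8^228 = 8^(128+64+32+4) ≡ 1 (mod 457).
Result is 1, so (8/457) = 1.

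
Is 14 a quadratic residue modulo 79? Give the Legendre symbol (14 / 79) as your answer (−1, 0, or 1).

-1

Pull out 2: since 79 ≡ 7 (mod 8), (2/79) = +1.
Reciprocity: 7 ≡ 3 and 79 ≡ 3 (mod 4), so (7/79) = −(79/7).
Reduce top mod 7: now compute (2/7).
Pull out 2: since 7 ≡ 7 (mod 8), (2/7) = +1.
Reached (1/7) = 1. Collecting the sign flips along the way, the symbol is -1.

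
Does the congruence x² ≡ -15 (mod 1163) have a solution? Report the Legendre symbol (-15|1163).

First reduce: -15 ≡ 1148 (mod 1163).
Pull out 2^2: since 1163 ≡ 3 (mod 8), (2/1163) = -1, so (2/1163)^2 = +1.
Reciprocity: 287 ≡ 3 and 1163 ≡ 3 (mod 4), so (287/1163) = −(1163/287).
Reduce top mod 287: now compute (15/287).
Reciprocity: 15 ≡ 3 and 287 ≡ 3 (mod 4), so (15/287) = −(287/15).
Reduce top mod 15: now compute (2/15).
Pull out 2: since 15 ≡ 7 (mod 8), (2/15) = +1.
Reached (1/15) = 1. Collecting the sign flips along the way, the symbol is +1.

1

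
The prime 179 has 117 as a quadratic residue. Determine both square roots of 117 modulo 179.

81, 98

Since 179 ≡ 3 (mod 4), a square root of 117 is 117^((179+1)/4) = 117^45 mod 179.
Repeated squaring: 117^2≡85, 117^4≡65, 117^8≡108, 117^16≡29, 117^32≡125 (mod 179).
117^45 = 117^(32+8+4+1) ≡ 81 (mod 179).
Check: 81² = 6561 ≡ 117 (mod 179). The two roots are 81 and 98.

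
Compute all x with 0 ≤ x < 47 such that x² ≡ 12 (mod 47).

23, 24

Since 47 ≡ 3 (mod 4), a square root of 12 is 12^((47+1)/4) = 12^12 mod 47.
Repeated squaring: 12^2≡3, 12^4≡9, 12^8≡34 (mod 47).
12^12 = 12^(8+4) ≡ 24 (mod 47).
Check: 24² = 576 ≡ 12 (mod 47). The two roots are 23 and 24.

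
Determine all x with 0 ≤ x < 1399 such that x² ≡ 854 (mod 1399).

568, 831

Since 1399 ≡ 3 (mod 4), a square root of 854 is 854^((1399+1)/4) = 854^350 mod 1399.
Repeated squaring: 854^2≡437, 854^4≡705, 854^8≡380, 854^16≡303, 854^32≡874, 854^64≡22, 854^128≡484, 854^256≡623 (mod 1399).
854^350 = 854^(256+64+16+8+4+2) ≡ 831 (mod 1399).
Check: 831² = 690561 ≡ 854 (mod 1399). The two roots are 568 and 831.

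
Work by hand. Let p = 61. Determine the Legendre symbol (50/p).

-1

Euler's criterion: (50/61) ≡ 50^30 (mod 61).
50^2 ≡ 60 (mod 61)
50^4 ≡ 1 (mod 61)
50^8 ≡ 1 (mod 61)
50^16 ≡ 1 (mod 61)
50^30 = 50^(16+8+4+2) ≡ 60 (mod 61).
Result is 60 ≡ −1, so (50/61) = −1.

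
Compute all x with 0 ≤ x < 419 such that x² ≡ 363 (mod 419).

100, 319

Since 419 ≡ 3 (mod 4), a square root of 363 is 363^((419+1)/4) = 363^105 mod 419.
Repeated squaring: 363^2≡203, 363^4≡147, 363^8≡240, 363^16≡197, 363^32≡261, 363^64≡243 (mod 419).
363^105 = 363^(64+32+8+1) ≡ 100 (mod 419).
Check: 100² = 10000 ≡ 363 (mod 419). The two roots are 100 and 319.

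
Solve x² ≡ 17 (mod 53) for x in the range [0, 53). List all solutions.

21, 32

53 ≡ 1 (mod 4), so we find a root by search.
Trying successive values, 21² = 441 ≡ 17 (mod 53). The other root is 53 − 21 = 32.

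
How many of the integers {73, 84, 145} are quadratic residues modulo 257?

2

(73/257) = +1 → QR.
(84/257) = +1 → QR.
(145/257) = -1 → non-residue.
Total quadratic residues among the 3: 2.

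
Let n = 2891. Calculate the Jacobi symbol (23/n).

Reciprocity: 23 ≡ 3 and 2891 ≡ 3 (mod 4), so (23/2891) = −(2891/23).
Reduce top mod 23: now compute (16/23).
Pull out 2^4: since 23 ≡ 7 (mod 8), (2/23) = +1, so (2/23)^4 = +1.
Reached (1/23) = 1. Collecting the sign flips along the way, the symbol is -1.

-1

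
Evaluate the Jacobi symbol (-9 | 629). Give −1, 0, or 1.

First reduce: -9 ≡ 620 (mod 629).
Pull out 2^2: since 629 ≡ 5 (mod 8), (2/629) = -1, so (2/629)^2 = +1.
Reciprocity: 155 ≡ 3 and 629 ≡ 1 (mod 4), so (155/629) = +(629/155).
Reduce top mod 155: now compute (9/155).
Reciprocity: 9 ≡ 1 and 155 ≡ 3 (mod 4), so (9/155) = +(155/9).
Reduce top mod 9: now compute (2/9).
Pull out 2: since 9 ≡ 1 (mod 8), (2/9) = +1.
Reached (1/9) = 1. Collecting the sign flips along the way, the symbol is +1.

1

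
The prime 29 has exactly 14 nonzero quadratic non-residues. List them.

2,3,8,10,11,12,14,15,17,18,19,21,26,27

Square k = 1,…,14 (k and 29−k give the same square):
1²=1, 2²=4, 3²=9, 4²=16, 5²=25, 6²≡7, 7²≡20, 8²≡6, 9²≡23, 10²≡13, 11²≡5, 12²≡28, 13²≡24, 14²≡22 (mod 29).
The residues are {1, 4, 5, 6, 7, 9, 13, 16, 20, 22, 23, 24, 25, 28}; the non-residues are the remaining 14 nonzero classes.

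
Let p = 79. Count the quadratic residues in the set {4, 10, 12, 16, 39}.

3

(4/79) = +1 → QR.
(10/79) = +1 → QR.
(12/79) = -1 → non-residue.
(16/79) = +1 → QR.
(39/79) = -1 → non-residue.
Total quadratic residues among the 5: 3.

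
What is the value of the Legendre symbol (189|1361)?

1

Reciprocity: 189 ≡ 1 and 1361 ≡ 1 (mod 4), so (189/1361) = +(1361/189).
Reduce top mod 189: now compute (38/189).
Pull out 2: since 189 ≡ 5 (mod 8), (2/189) = -1.
Reciprocity: 19 ≡ 3 and 189 ≡ 1 (mod 4), so (19/189) = +(189/19).
Reduce top mod 19: now compute (18/19).
Pull out 2: since 19 ≡ 3 (mod 8), (2/19) = -1.
Reciprocity: 9 ≡ 1 and 19 ≡ 3 (mod 4), so (9/19) = +(19/9).
Reduce top mod 9: now compute (1/9).
Reached (1/9) = 1. Collecting the sign flips along the way, the symbol is +1.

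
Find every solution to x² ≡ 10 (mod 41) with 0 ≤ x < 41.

41 ≡ 1 (mod 4), so we find a root by search.
Trying successive values, 16² = 256 ≡ 10 (mod 41). The other root is 41 − 16 = 25.

16, 25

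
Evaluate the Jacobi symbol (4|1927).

Pull out 2^2: since 1927 ≡ 7 (mod 8), (2/1927) = +1, so (2/1927)^2 = +1.
Reached (1/1927) = 1. Collecting the sign flips along the way, the symbol is +1.

1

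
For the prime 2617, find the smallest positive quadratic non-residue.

(2/2617) = +1, so 2 is a residue.
(3/2617) = +1, so 3 is a residue.
(4/2617) = +1, so 4 is a residue.
(5/2617) = −1, so 5 is the smallest positive non-residue mod 2617.

5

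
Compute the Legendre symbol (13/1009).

Reciprocity: 13 ≡ 1 and 1009 ≡ 1 (mod 4), so (13/1009) = +(1009/13).
Reduce top mod 13: now compute (8/13).
Pull out 2^3: since 13 ≡ 5 (mod 8), (2/13) = -1, so (2/13)^3 = -1.
Reached (1/13) = 1. Collecting the sign flips along the way, the symbol is -1.

-1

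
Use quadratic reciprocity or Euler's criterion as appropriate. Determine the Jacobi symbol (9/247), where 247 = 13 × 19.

1

Reciprocity: 9 ≡ 1 and 247 ≡ 3 (mod 4), so (9/247) = +(247/9).
Reduce top mod 9: now compute (4/9).
Pull out 2^2: since 9 ≡ 1 (mod 8), (2/9) = +1, so (2/9)^2 = +1.
Reached (1/9) = 1. Collecting the sign flips along the way, the symbol is +1.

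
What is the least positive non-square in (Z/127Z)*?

(2/127) = +1, so 2 is a residue.
(3/127) = −1, so 3 is the smallest positive non-residue mod 127.

3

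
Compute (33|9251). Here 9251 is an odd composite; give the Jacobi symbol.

Reciprocity: 33 ≡ 1 and 9251 ≡ 3 (mod 4), so (33/9251) = +(9251/33).
Reduce top mod 33: now compute (11/33).
Reciprocity: 11 ≡ 3 and 33 ≡ 1 (mod 4), so (11/33) = +(33/11).
Reduce top mod 11: now compute (0/11).
Top reduces to 0: gcd > 1, so the symbol is 0.

0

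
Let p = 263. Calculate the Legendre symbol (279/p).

1

Euler's criterion: (279/263) ≡ 16^131 (mod 263).
16^2 ≡ 256 (mod 263)
16^4 ≡ 49 (mod 263)
16^8 ≡ 34 (mod 263)
16^16 ≡ 104 (mod 263)
16^32 ≡ 33 (mod 263)
16^64 ≡ 37 (mod 263)
16^128 ≡ 54 (mod 263)
16^131 = 16^(128+2+1) ≡ 1 (mod 263).
Result is 1, so (279/263) = 1.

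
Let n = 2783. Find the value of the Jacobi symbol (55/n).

Reciprocity: 55 ≡ 3 and 2783 ≡ 3 (mod 4), so (55/2783) = −(2783/55).
Reduce top mod 55: now compute (33/55).
Reciprocity: 33 ≡ 1 and 55 ≡ 3 (mod 4), so (33/55) = +(55/33).
Reduce top mod 33: now compute (22/33).
Pull out 2: since 33 ≡ 1 (mod 8), (2/33) = +1.
Reciprocity: 11 ≡ 3 and 33 ≡ 1 (mod 4), so (11/33) = +(33/11).
Reduce top mod 11: now compute (0/11).
Top reduces to 0: gcd > 1, so the symbol is 0.

0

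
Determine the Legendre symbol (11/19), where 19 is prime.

1

Reciprocity: 11 ≡ 3 and 19 ≡ 3 (mod 4), so (11/19) = −(19/11).
Reduce top mod 11: now compute (8/11).
Pull out 2^3: since 11 ≡ 3 (mod 8), (2/11) = -1, so (2/11)^3 = -1.
Reached (1/11) = 1. Collecting the sign flips along the way, the symbol is +1.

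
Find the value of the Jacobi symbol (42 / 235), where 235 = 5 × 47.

Pull out 2: since 235 ≡ 3 (mod 8), (2/235) = -1.
Reciprocity: 21 ≡ 1 and 235 ≡ 3 (mod 4), so (21/235) = +(235/21).
Reduce top mod 21: now compute (4/21).
Pull out 2^2: since 21 ≡ 5 (mod 8), (2/21) = -1, so (2/21)^2 = +1.
Reached (1/21) = 1. Collecting the sign flips along the way, the symbol is -1.

-1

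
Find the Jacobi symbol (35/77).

Reciprocity: 35 ≡ 3 and 77 ≡ 1 (mod 4), so (35/77) = +(77/35).
Reduce top mod 35: now compute (7/35).
Reciprocity: 7 ≡ 3 and 35 ≡ 3 (mod 4), so (7/35) = −(35/7).
Reduce top mod 7: now compute (0/7).
Top reduces to 0: gcd > 1, so the symbol is 0.

0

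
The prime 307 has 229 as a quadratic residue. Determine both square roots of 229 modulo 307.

42, 265

Since 307 ≡ 3 (mod 4), a square root of 229 is 229^((307+1)/4) = 229^77 mod 307.
Repeated squaring: 229^2≡251, 229^4≡66, 229^8≡58, 229^16≡294, 229^32≡169, 229^64≡10 (mod 307).
229^77 = 229^(64+8+4+1) ≡ 42 (mod 307).
Check: 42² = 1764 ≡ 229 (mod 307). The two roots are 42 and 265.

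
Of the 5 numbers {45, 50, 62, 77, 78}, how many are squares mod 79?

3

(45/79) = +1 → QR.
(50/79) = +1 → QR.
(62/79) = +1 → QR.
(77/79) = -1 → non-residue.
(78/79) = -1 → non-residue.
Total quadratic residues among the 5: 3.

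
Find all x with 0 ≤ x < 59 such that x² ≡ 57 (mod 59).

23, 36

Since 59 ≡ 3 (mod 4), a square root of 57 is 57^((59+1)/4) = 57^15 mod 59.
Repeated squaring: 57^2≡4, 57^4≡16, 57^8≡20 (mod 59).
57^15 = 57^(8+4+2+1) ≡ 36 (mod 59).
Check: 36² = 1296 ≡ 57 (mod 59). The two roots are 23 and 36.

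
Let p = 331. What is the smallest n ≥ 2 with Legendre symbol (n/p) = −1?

2

(2/331) = −1, so 2 is the smallest positive non-residue mod 331.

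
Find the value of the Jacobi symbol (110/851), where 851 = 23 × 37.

1

Pull out 2: since 851 ≡ 3 (mod 8), (2/851) = -1.
Reciprocity: 55 ≡ 3 and 851 ≡ 3 (mod 4), so (55/851) = −(851/55).
Reduce top mod 55: now compute (26/55).
Pull out 2: since 55 ≡ 7 (mod 8), (2/55) = +1.
Reciprocity: 13 ≡ 1 and 55 ≡ 3 (mod 4), so (13/55) = +(55/13).
Reduce top mod 13: now compute (3/13).
Reciprocity: 3 ≡ 3 and 13 ≡ 1 (mod 4), so (3/13) = +(13/3).
Reduce top mod 3: now compute (1/3).
Reached (1/3) = 1. Collecting the sign flips along the way, the symbol is +1.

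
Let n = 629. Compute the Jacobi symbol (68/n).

0

Pull out 2^2: since 629 ≡ 5 (mod 8), (2/629) = -1, so (2/629)^2 = +1.
Reciprocity: 17 ≡ 1 and 629 ≡ 1 (mod 4), so (17/629) = +(629/17).
Reduce top mod 17: now compute (0/17).
Top reduces to 0: gcd > 1, so the symbol is 0.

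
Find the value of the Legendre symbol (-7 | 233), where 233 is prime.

First reduce: -7 ≡ 226 (mod 233).
Pull out 2: since 233 ≡ 1 (mod 8), (2/233) = +1.
Reciprocity: 113 ≡ 1 and 233 ≡ 1 (mod 4), so (113/233) = +(233/113).
Reduce top mod 113: now compute (7/113).
Reciprocity: 7 ≡ 3 and 113 ≡ 1 (mod 4), so (7/113) = +(113/7).
Reduce top mod 7: now compute (1/7).
Reached (1/7) = 1. Collecting the sign flips along the way, the symbol is +1.

1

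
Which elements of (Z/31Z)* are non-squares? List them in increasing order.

Square k = 1,…,15 (k and 31−k give the same square):
1²=1, 2²=4, 3²=9, 4²=16, 5²=25, 6²≡5, 7²≡18, 8²≡2, 9²≡19, 10²≡7, 11²≡28, 12²≡20, 13²≡14, 14²≡10, 15²≡8 (mod 31).
The residues are {1, 2, 4, 5, 7, 8, 9, 10, 14, 16, 18, 19, 20, 25, 28}; the non-residues are the remaining 15 nonzero classes.

3, 6, 11, 12, 13, 15, 17, 21, 22, 23, 24, 26, 27, 29, 30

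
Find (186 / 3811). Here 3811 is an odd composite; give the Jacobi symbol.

Pull out 2: since 3811 ≡ 3 (mod 8), (2/3811) = -1.
Reciprocity: 93 ≡ 1 and 3811 ≡ 3 (mod 4), so (93/3811) = +(3811/93).
Reduce top mod 93: now compute (91/93).
Reciprocity: 91 ≡ 3 and 93 ≡ 1 (mod 4), so (91/93) = +(93/91).
Reduce top mod 91: now compute (2/91).
Pull out 2: since 91 ≡ 3 (mod 8), (2/91) = -1.
Reached (1/91) = 1. Collecting the sign flips along the way, the symbol is +1.

1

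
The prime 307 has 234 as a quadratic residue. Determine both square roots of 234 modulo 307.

Since 307 ≡ 3 (mod 4), a square root of 234 is 234^((307+1)/4) = 234^77 mod 307.
Repeated squaring: 234^2≡110, 234^4≡127, 234^8≡165, 234^16≡209, 234^32≡87, 234^64≡201 (mod 307).
234^77 = 234^(64+8+4+1) ≡ 65 (mod 307).
Check: 65² = 4225 ≡ 234 (mod 307). The two roots are 65 and 242.

65, 242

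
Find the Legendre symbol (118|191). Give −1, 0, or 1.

Pull out 2: since 191 ≡ 7 (mod 8), (2/191) = +1.
Reciprocity: 59 ≡ 3 and 191 ≡ 3 (mod 4), so (59/191) = −(191/59).
Reduce top mod 59: now compute (14/59).
Pull out 2: since 59 ≡ 3 (mod 8), (2/59) = -1.
Reciprocity: 7 ≡ 3 and 59 ≡ 3 (mod 4), so (7/59) = −(59/7).
Reduce top mod 7: now compute (3/7).
Reciprocity: 3 ≡ 3 and 7 ≡ 3 (mod 4), so (3/7) = −(7/3).
Reduce top mod 3: now compute (1/3).
Reached (1/3) = 1. Collecting the sign flips along the way, the symbol is +1.

1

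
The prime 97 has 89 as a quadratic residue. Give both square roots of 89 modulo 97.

97 ≡ 1 (mod 4), so we find a root by search.
Trying successive values, 34² = 1156 ≡ 89 (mod 97). The other root is 97 − 34 = 63.

34, 63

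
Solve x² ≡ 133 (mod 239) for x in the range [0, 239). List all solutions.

33, 206

Since 239 ≡ 3 (mod 4), a square root of 133 is 133^((239+1)/4) = 133^60 mod 239.
Repeated squaring: 133^2≡3, 133^4≡9, 133^8≡81, 133^16≡108, 133^32≡192 (mod 239).
133^60 = 133^(32+16+8+4) ≡ 33 (mod 239).
Check: 33² = 1089 ≡ 133 (mod 239). The two roots are 33 and 206.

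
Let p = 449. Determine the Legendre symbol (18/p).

Pull out 2: since 449 ≡ 1 (mod 8), (2/449) = +1.
Reciprocity: 9 ≡ 1 and 449 ≡ 1 (mod 4), so (9/449) = +(449/9).
Reduce top mod 9: now compute (8/9).
Pull out 2^3: since 9 ≡ 1 (mod 8), (2/9) = +1, so (2/9)^3 = +1.
Reached (1/9) = 1. Collecting the sign flips along the way, the symbol is +1.

1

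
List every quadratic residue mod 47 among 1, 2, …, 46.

Square k = 1,…,23 (k and 47−k give the same square):
1²=1, 2²=4, 3²=9, 4²=16, 5²=25, 6²=36, 7²≡2, 8²≡17, 9²≡34, 10²≡6, 11²≡27, 12²≡3, 13²≡28, 14²≡8, 15²≡37, 16²≡21, 17²≡7, 18²≡42, 19²≡32, 20²≡24, 21²≡18, 22²≡14, 23²≡12 (mod 47).
So the quadratic residues mod 47 are {1, 2, 3, 4, 6, 7, 8, 9, 12, 14, 16, 17, 18, 21, 24, 25, 27, 28, 32, 34, 36, 37, 42}.

1 2 3 4 6 7 8 9 12 14 16 17 18 21 24 25 27 28 32 34 36 37 42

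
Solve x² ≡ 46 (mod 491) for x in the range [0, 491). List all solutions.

Since 491 ≡ 3 (mod 4), a square root of 46 is 46^((491+1)/4) = 46^123 mod 491.
Repeated squaring: 46^2≡152, 46^4≡27, 46^8≡238, 46^16≡179, 46^32≡126, 46^64≡164 (mod 491).
46^123 = 46^(64+32+16+8+2+1) ≡ 111 (mod 491).
Check: 111² = 12321 ≡ 46 (mod 491). The two roots are 111 and 380.

111, 380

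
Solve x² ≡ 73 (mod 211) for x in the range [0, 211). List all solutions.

101, 110

Since 211 ≡ 3 (mod 4), a square root of 73 is 73^((211+1)/4) = 73^53 mod 211.
Repeated squaring: 73^2≡54, 73^4≡173, 73^8≡178, 73^16≡34, 73^32≡101 (mod 211).
73^53 = 73^(32+16+4+1) ≡ 101 (mod 211).
Check: 101² = 10201 ≡ 73 (mod 211). The two roots are 101 and 110.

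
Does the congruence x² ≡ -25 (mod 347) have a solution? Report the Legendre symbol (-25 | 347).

Euler's criterion: (-25/347) ≡ 322^173 (mod 347).
322^2 ≡ 278 (mod 347)
322^4 ≡ 250 (mod 347)
322^8 ≡ 40 (mod 347)
322^16 ≡ 212 (mod 347)
322^32 ≡ 181 (mod 347)
322^64 ≡ 143 (mod 347)
322^128 ≡ 323 (mod 347)
322^173 = 322^(128+32+8+4+1) ≡ 346 (mod 347).
Result is 346 ≡ −1, so (-25/347) = −1.

-1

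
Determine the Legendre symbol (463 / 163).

-1

First reduce: 463 ≡ 137 (mod 163).
Reciprocity: 137 ≡ 1 and 163 ≡ 3 (mod 4), so (137/163) = +(163/137).
Reduce top mod 137: now compute (26/137).
Pull out 2: since 137 ≡ 1 (mod 8), (2/137) = +1.
Reciprocity: 13 ≡ 1 and 137 ≡ 1 (mod 4), so (13/137) = +(137/13).
Reduce top mod 13: now compute (7/13).
Reciprocity: 7 ≡ 3 and 13 ≡ 1 (mod 4), so (7/13) = +(13/7).
Reduce top mod 7: now compute (6/7).
Pull out 2: since 7 ≡ 7 (mod 8), (2/7) = +1.
Reciprocity: 3 ≡ 3 and 7 ≡ 3 (mod 4), so (3/7) = −(7/3).
Reduce top mod 3: now compute (1/3).
Reached (1/3) = 1. Collecting the sign flips along the way, the symbol is -1.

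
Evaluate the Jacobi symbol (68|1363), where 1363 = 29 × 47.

-1

Pull out 2^2: since 1363 ≡ 3 (mod 8), (2/1363) = -1, so (2/1363)^2 = +1.
Reciprocity: 17 ≡ 1 and 1363 ≡ 3 (mod 4), so (17/1363) = +(1363/17).
Reduce top mod 17: now compute (3/17).
Reciprocity: 3 ≡ 3 and 17 ≡ 1 (mod 4), so (3/17) = +(17/3).
Reduce top mod 3: now compute (2/3).
Pull out 2: since 3 ≡ 3 (mod 8), (2/3) = -1.
Reached (1/3) = 1. Collecting the sign flips along the way, the symbol is -1.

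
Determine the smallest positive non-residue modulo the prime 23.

(2/23) = +1, so 2 is a residue.
(3/23) = +1, so 3 is a residue.
(4/23) = +1, so 4 is a residue.
(5/23) = −1, so 5 is the smallest positive non-residue mod 23.

5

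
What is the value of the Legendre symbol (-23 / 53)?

-1

Euler's criterion: (-23/53) ≡ 30^26 (mod 53).
30^2 ≡ 52 (mod 53)
30^4 ≡ 1 (mod 53)
30^8 ≡ 1 (mod 53)
30^16 ≡ 1 (mod 53)
30^26 = 30^(16+8+2) ≡ 52 (mod 53).
Result is 52 ≡ −1, so (-23/53) = −1.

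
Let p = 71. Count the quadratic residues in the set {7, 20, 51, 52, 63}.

1

(7/71) = -1 → non-residue.
(20/71) = +1 → QR.
(51/71) = -1 → non-residue.
(52/71) = -1 → non-residue.
(63/71) = -1 → non-residue.
Total quadratic residues among the 5: 1.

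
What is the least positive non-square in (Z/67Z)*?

2

(2/67) = −1, so 2 is the smallest positive non-residue mod 67.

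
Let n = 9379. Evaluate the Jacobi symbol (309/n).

-1

Reciprocity: 309 ≡ 1 and 9379 ≡ 3 (mod 4), so (309/9379) = +(9379/309).
Reduce top mod 309: now compute (109/309).
Reciprocity: 109 ≡ 1 and 309 ≡ 1 (mod 4), so (109/309) = +(309/109).
Reduce top mod 109: now compute (91/109).
Reciprocity: 91 ≡ 3 and 109 ≡ 1 (mod 4), so (91/109) = +(109/91).
Reduce top mod 91: now compute (18/91).
Pull out 2: since 91 ≡ 3 (mod 8), (2/91) = -1.
Reciprocity: 9 ≡ 1 and 91 ≡ 3 (mod 4), so (9/91) = +(91/9).
Reduce top mod 9: now compute (1/9).
Reached (1/9) = 1. Collecting the sign flips along the way, the symbol is -1.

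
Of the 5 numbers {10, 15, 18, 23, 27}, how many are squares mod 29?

1

(10/29) = -1 → non-residue.
(15/29) = -1 → non-residue.
(18/29) = -1 → non-residue.
(23/29) = +1 → QR.
(27/29) = -1 → non-residue.
Total quadratic residues among the 5: 1.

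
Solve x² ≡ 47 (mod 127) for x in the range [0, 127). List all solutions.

Since 127 ≡ 3 (mod 4), a square root of 47 is 47^((127+1)/4) = 47^32 mod 127.
Repeated squaring: 47^2≡50, 47^4≡87, 47^8≡76, 47^16≡61, 47^32≡38 (mod 127).
47^32 = 47^(32) ≡ 38 (mod 127).
Check: 38² = 1444 ≡ 47 (mod 127). The two roots are 38 and 89.

38, 89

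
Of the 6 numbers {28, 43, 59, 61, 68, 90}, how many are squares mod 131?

4

(28/131) = +1 → QR.
(43/131) = +1 → QR.
(59/131) = +1 → QR.
(61/131) = +1 → QR.
(68/131) = -1 → non-residue.
(90/131) = -1 → non-residue.
Total quadratic residues among the 6: 4.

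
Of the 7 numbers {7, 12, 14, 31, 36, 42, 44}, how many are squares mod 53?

(7/53) = +1 → QR.
(12/53) = -1 → non-residue.
(14/53) = -1 → non-residue.
(31/53) = -1 → non-residue.
(36/53) = +1 → QR.
(42/53) = +1 → QR.
(44/53) = +1 → QR.
Total quadratic residues among the 7: 4.

4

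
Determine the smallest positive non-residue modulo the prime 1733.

(2/1733) = −1, so 2 is the smallest positive non-residue mod 1733.

2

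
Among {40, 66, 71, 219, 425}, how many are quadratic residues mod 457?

2

(40/457) = -1 → non-residue.
(66/457) = -1 → non-residue.
(71/457) = -1 → non-residue.
(219/457) = +1 → QR.
(425/457) = +1 → QR.
Total quadratic residues among the 5: 2.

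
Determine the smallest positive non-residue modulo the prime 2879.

7

(2/2879) = +1, so 2 is a residue.
(3/2879) = +1, so 3 is a residue.
(4/2879) = +1, so 4 is a residue.
(5/2879) = +1, so 5 is a residue.
(6/2879) = +1, so 6 is a residue.
(7/2879) = −1, so 7 is the smallest positive non-residue mod 2879.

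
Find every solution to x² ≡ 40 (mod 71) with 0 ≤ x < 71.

18, 53

Since 71 ≡ 3 (mod 4), a square root of 40 is 40^((71+1)/4) = 40^18 mod 71.
Repeated squaring: 40^2≡38, 40^4≡24, 40^8≡8, 40^16≡64 (mod 71).
40^18 = 40^(16+2) ≡ 18 (mod 71).
Check: 18² = 324 ≡ 40 (mod 71). The two roots are 18 and 53.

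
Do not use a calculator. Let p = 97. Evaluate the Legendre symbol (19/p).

Reciprocity: 19 ≡ 3 and 97 ≡ 1 (mod 4), so (19/97) = +(97/19).
Reduce top mod 19: now compute (2/19).
Pull out 2: since 19 ≡ 3 (mod 8), (2/19) = -1.
Reached (1/19) = 1. Collecting the sign flips along the way, the symbol is -1.

-1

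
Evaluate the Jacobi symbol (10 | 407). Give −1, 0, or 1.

Pull out 2: since 407 ≡ 7 (mod 8), (2/407) = +1.
Reciprocity: 5 ≡ 1 and 407 ≡ 3 (mod 4), so (5/407) = +(407/5).
Reduce top mod 5: now compute (2/5).
Pull out 2: since 5 ≡ 5 (mod 8), (2/5) = -1.
Reached (1/5) = 1. Collecting the sign flips along the way, the symbol is -1.

-1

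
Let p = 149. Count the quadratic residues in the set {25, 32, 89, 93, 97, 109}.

1

(25/149) = +1 → QR.
(32/149) = -1 → non-residue.
(89/149) = -1 → non-residue.
(93/149) = -1 → non-residue.
(97/149) = -1 → non-residue.
(109/149) = -1 → non-residue.
Total quadratic residues among the 6: 1.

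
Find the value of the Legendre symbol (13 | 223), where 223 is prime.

Reciprocity: 13 ≡ 1 and 223 ≡ 3 (mod 4), so (13/223) = +(223/13).
Reduce top mod 13: now compute (2/13).
Pull out 2: since 13 ≡ 5 (mod 8), (2/13) = -1.
Reached (1/13) = 1. Collecting the sign flips along the way, the symbol is -1.

-1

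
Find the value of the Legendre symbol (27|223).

-1

Reciprocity: 27 ≡ 3 and 223 ≡ 3 (mod 4), so (27/223) = −(223/27).
Reduce top mod 27: now compute (7/27).
Reciprocity: 7 ≡ 3 and 27 ≡ 3 (mod 4), so (7/27) = −(27/7).
Reduce top mod 7: now compute (6/7).
Pull out 2: since 7 ≡ 7 (mod 8), (2/7) = +1.
Reciprocity: 3 ≡ 3 and 7 ≡ 3 (mod 4), so (3/7) = −(7/3).
Reduce top mod 3: now compute (1/3).
Reached (1/3) = 1. Collecting the sign flips along the way, the symbol is -1.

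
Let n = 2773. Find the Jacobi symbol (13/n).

Reciprocity: 13 ≡ 1 and 2773 ≡ 1 (mod 4), so (13/2773) = +(2773/13).
Reduce top mod 13: now compute (4/13).
Pull out 2^2: since 13 ≡ 5 (mod 8), (2/13) = -1, so (2/13)^2 = +1.
Reached (1/13) = 1. Collecting the sign flips along the way, the symbol is +1.

1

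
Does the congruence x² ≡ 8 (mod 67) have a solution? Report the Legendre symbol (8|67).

-1

Euler's criterion: (8/67) ≡ 8^33 (mod 67).
8^2 ≡ 64 (mod 67)
8^4 ≡ 9 (mod 67)
8^8 ≡ 14 (mod 67)
8^16 ≡ 62 (mod 67)
8^32 ≡ 25 (mod 67)
8^33 = 8^(32+1) ≡ 66 (mod 67).
Result is 66 ≡ −1, so (8/67) = −1.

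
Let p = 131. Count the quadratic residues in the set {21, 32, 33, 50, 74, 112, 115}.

4

(21/131) = +1 → QR.
(32/131) = -1 → non-residue.
(33/131) = +1 → QR.
(50/131) = -1 → non-residue.
(74/131) = +1 → QR.
(112/131) = +1 → QR.
(115/131) = -1 → non-residue.
Total quadratic residues among the 7: 4.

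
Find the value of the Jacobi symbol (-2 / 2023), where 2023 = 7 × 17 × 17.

First reduce: -2 ≡ 2021 (mod 2023).
Reciprocity: 2021 ≡ 1 and 2023 ≡ 3 (mod 4), so (2021/2023) = +(2023/2021).
Reduce top mod 2021: now compute (2/2021).
Pull out 2: since 2021 ≡ 5 (mod 8), (2/2021) = -1.
Reached (1/2021) = 1. Collecting the sign flips along the way, the symbol is -1.

-1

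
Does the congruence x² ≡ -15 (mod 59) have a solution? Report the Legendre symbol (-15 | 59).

Euler's criterion: (-15/59) ≡ 44^29 (mod 59).
44^2 ≡ 48 (mod 59)
44^4 ≡ 3 (mod 59)
44^8 ≡ 9 (mod 59)
44^16 ≡ 22 (mod 59)
44^29 = 44^(16+8+4+1) ≡ 58 (mod 59).
Result is 58 ≡ −1, so (-15/59) = −1.

-1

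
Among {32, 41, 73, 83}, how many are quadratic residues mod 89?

2

(32/89) = +1 → QR.
(41/89) = -1 → non-residue.
(73/89) = +1 → QR.
(83/89) = -1 → non-residue.
Total quadratic residues among the 4: 2.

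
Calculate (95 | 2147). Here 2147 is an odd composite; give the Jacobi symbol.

0

Reciprocity: 95 ≡ 3 and 2147 ≡ 3 (mod 4), so (95/2147) = −(2147/95).
Reduce top mod 95: now compute (57/95).
Reciprocity: 57 ≡ 1 and 95 ≡ 3 (mod 4), so (57/95) = +(95/57).
Reduce top mod 57: now compute (38/57).
Pull out 2: since 57 ≡ 1 (mod 8), (2/57) = +1.
Reciprocity: 19 ≡ 3 and 57 ≡ 1 (mod 4), so (19/57) = +(57/19).
Reduce top mod 19: now compute (0/19).
Top reduces to 0: gcd > 1, so the symbol is 0.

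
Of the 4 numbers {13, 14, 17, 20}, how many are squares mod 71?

1

(13/71) = -1 → non-residue.
(14/71) = -1 → non-residue.
(17/71) = -1 → non-residue.
(20/71) = +1 → QR.
Total quadratic residues among the 4: 1.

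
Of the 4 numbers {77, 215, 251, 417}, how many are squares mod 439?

2

(77/439) = +1 → QR.
(215/439) = -1 → non-residue.
(251/439) = +1 → QR.
(417/439) = -1 → non-residue.
Total quadratic residues among the 4: 2.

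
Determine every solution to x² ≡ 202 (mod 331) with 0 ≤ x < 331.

99, 232

Since 331 ≡ 3 (mod 4), a square root of 202 is 202^((331+1)/4) = 202^83 mod 331.
Repeated squaring: 202^2≡91, 202^4≡6, 202^8≡36, 202^16≡303, 202^32≡122, 202^64≡320 (mod 331).
202^83 = 202^(64+16+2+1) ≡ 232 (mod 331).
Check: 232² = 53824 ≡ 202 (mod 331). The two roots are 99 and 232.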